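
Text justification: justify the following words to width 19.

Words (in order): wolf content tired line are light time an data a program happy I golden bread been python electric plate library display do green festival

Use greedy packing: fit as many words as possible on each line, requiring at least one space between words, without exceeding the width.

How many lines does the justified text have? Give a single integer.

Answer: 8

Derivation:
Line 1: ['wolf', 'content', 'tired'] (min_width=18, slack=1)
Line 2: ['line', 'are', 'light', 'time'] (min_width=19, slack=0)
Line 3: ['an', 'data', 'a', 'program'] (min_width=17, slack=2)
Line 4: ['happy', 'I', 'golden'] (min_width=14, slack=5)
Line 5: ['bread', 'been', 'python'] (min_width=17, slack=2)
Line 6: ['electric', 'plate'] (min_width=14, slack=5)
Line 7: ['library', 'display', 'do'] (min_width=18, slack=1)
Line 8: ['green', 'festival'] (min_width=14, slack=5)
Total lines: 8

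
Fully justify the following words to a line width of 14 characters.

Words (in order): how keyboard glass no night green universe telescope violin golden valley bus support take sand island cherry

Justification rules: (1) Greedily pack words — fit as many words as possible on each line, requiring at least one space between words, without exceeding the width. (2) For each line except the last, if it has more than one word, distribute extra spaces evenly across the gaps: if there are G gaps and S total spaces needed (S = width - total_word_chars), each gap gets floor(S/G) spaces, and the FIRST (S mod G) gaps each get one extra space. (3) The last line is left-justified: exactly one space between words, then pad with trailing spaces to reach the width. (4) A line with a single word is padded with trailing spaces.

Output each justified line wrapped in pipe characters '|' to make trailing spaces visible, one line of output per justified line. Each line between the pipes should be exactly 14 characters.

Answer: |how   keyboard|
|glass no night|
|green universe|
|telescope     |
|violin  golden|
|valley     bus|
|support   take|
|sand    island|
|cherry        |

Derivation:
Line 1: ['how', 'keyboard'] (min_width=12, slack=2)
Line 2: ['glass', 'no', 'night'] (min_width=14, slack=0)
Line 3: ['green', 'universe'] (min_width=14, slack=0)
Line 4: ['telescope'] (min_width=9, slack=5)
Line 5: ['violin', 'golden'] (min_width=13, slack=1)
Line 6: ['valley', 'bus'] (min_width=10, slack=4)
Line 7: ['support', 'take'] (min_width=12, slack=2)
Line 8: ['sand', 'island'] (min_width=11, slack=3)
Line 9: ['cherry'] (min_width=6, slack=8)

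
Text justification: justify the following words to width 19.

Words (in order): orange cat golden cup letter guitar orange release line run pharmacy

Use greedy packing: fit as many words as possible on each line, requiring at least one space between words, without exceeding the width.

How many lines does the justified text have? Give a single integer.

Answer: 4

Derivation:
Line 1: ['orange', 'cat', 'golden'] (min_width=17, slack=2)
Line 2: ['cup', 'letter', 'guitar'] (min_width=17, slack=2)
Line 3: ['orange', 'release', 'line'] (min_width=19, slack=0)
Line 4: ['run', 'pharmacy'] (min_width=12, slack=7)
Total lines: 4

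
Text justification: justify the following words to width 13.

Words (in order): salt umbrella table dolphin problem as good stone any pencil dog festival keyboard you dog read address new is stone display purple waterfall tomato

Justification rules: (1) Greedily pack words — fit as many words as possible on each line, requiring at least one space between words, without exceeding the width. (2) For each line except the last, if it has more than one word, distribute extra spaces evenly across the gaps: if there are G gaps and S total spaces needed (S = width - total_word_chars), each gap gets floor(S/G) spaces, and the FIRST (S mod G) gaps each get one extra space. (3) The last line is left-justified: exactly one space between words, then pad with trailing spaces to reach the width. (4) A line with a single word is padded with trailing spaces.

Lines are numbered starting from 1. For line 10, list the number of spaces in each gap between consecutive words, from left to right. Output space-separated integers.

Answer: 6

Derivation:
Line 1: ['salt', 'umbrella'] (min_width=13, slack=0)
Line 2: ['table', 'dolphin'] (min_width=13, slack=0)
Line 3: ['problem', 'as'] (min_width=10, slack=3)
Line 4: ['good', 'stone'] (min_width=10, slack=3)
Line 5: ['any', 'pencil'] (min_width=10, slack=3)
Line 6: ['dog', 'festival'] (min_width=12, slack=1)
Line 7: ['keyboard', 'you'] (min_width=12, slack=1)
Line 8: ['dog', 'read'] (min_width=8, slack=5)
Line 9: ['address', 'new'] (min_width=11, slack=2)
Line 10: ['is', 'stone'] (min_width=8, slack=5)
Line 11: ['display'] (min_width=7, slack=6)
Line 12: ['purple'] (min_width=6, slack=7)
Line 13: ['waterfall'] (min_width=9, slack=4)
Line 14: ['tomato'] (min_width=6, slack=7)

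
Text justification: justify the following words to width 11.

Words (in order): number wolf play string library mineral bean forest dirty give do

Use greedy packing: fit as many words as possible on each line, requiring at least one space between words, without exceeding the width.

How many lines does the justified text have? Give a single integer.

Line 1: ['number', 'wolf'] (min_width=11, slack=0)
Line 2: ['play', 'string'] (min_width=11, slack=0)
Line 3: ['library'] (min_width=7, slack=4)
Line 4: ['mineral'] (min_width=7, slack=4)
Line 5: ['bean', 'forest'] (min_width=11, slack=0)
Line 6: ['dirty', 'give'] (min_width=10, slack=1)
Line 7: ['do'] (min_width=2, slack=9)
Total lines: 7

Answer: 7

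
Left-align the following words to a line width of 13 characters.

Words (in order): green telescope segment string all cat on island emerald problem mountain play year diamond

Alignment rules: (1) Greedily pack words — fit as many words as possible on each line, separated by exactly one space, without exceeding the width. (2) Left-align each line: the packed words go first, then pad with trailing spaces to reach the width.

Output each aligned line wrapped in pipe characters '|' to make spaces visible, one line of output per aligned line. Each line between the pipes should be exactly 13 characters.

Line 1: ['green'] (min_width=5, slack=8)
Line 2: ['telescope'] (min_width=9, slack=4)
Line 3: ['segment'] (min_width=7, slack=6)
Line 4: ['string', 'all'] (min_width=10, slack=3)
Line 5: ['cat', 'on', 'island'] (min_width=13, slack=0)
Line 6: ['emerald'] (min_width=7, slack=6)
Line 7: ['problem'] (min_width=7, slack=6)
Line 8: ['mountain', 'play'] (min_width=13, slack=0)
Line 9: ['year', 'diamond'] (min_width=12, slack=1)

Answer: |green        |
|telescope    |
|segment      |
|string all   |
|cat on island|
|emerald      |
|problem      |
|mountain play|
|year diamond |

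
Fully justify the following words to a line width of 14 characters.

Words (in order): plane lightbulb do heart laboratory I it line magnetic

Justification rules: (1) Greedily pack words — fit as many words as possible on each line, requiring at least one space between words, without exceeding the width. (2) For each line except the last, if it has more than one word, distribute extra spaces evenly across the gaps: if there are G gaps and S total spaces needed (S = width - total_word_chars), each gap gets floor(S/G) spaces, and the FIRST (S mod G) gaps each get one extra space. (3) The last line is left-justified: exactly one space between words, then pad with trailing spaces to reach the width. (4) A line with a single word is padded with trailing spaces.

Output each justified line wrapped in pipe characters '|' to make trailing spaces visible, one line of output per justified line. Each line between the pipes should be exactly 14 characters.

Answer: |plane         |
|lightbulb   do|
|heart         |
|laboratory   I|
|it        line|
|magnetic      |

Derivation:
Line 1: ['plane'] (min_width=5, slack=9)
Line 2: ['lightbulb', 'do'] (min_width=12, slack=2)
Line 3: ['heart'] (min_width=5, slack=9)
Line 4: ['laboratory', 'I'] (min_width=12, slack=2)
Line 5: ['it', 'line'] (min_width=7, slack=7)
Line 6: ['magnetic'] (min_width=8, slack=6)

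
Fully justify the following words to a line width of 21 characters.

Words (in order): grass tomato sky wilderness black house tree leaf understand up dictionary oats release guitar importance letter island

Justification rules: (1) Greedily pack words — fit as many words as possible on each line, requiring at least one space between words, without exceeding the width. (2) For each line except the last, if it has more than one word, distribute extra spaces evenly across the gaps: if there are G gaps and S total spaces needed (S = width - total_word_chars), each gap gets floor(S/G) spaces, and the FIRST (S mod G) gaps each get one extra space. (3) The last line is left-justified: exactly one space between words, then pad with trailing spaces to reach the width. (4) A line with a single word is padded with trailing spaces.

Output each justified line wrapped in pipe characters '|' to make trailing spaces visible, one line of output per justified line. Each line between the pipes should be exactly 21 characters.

Answer: |grass    tomato   sky|
|wilderness      black|
|house    tree    leaf|
|understand         up|
|dictionary       oats|
|release        guitar|
|importance     letter|
|island               |

Derivation:
Line 1: ['grass', 'tomato', 'sky'] (min_width=16, slack=5)
Line 2: ['wilderness', 'black'] (min_width=16, slack=5)
Line 3: ['house', 'tree', 'leaf'] (min_width=15, slack=6)
Line 4: ['understand', 'up'] (min_width=13, slack=8)
Line 5: ['dictionary', 'oats'] (min_width=15, slack=6)
Line 6: ['release', 'guitar'] (min_width=14, slack=7)
Line 7: ['importance', 'letter'] (min_width=17, slack=4)
Line 8: ['island'] (min_width=6, slack=15)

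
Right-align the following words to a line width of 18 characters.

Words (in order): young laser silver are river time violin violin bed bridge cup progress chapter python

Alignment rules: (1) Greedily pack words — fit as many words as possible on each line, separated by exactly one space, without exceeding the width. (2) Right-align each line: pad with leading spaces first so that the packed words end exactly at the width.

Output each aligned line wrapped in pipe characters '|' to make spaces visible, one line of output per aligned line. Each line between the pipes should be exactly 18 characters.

Line 1: ['young', 'laser', 'silver'] (min_width=18, slack=0)
Line 2: ['are', 'river', 'time'] (min_width=14, slack=4)
Line 3: ['violin', 'violin', 'bed'] (min_width=17, slack=1)
Line 4: ['bridge', 'cup'] (min_width=10, slack=8)
Line 5: ['progress', 'chapter'] (min_width=16, slack=2)
Line 6: ['python'] (min_width=6, slack=12)

Answer: |young laser silver|
|    are river time|
| violin violin bed|
|        bridge cup|
|  progress chapter|
|            python|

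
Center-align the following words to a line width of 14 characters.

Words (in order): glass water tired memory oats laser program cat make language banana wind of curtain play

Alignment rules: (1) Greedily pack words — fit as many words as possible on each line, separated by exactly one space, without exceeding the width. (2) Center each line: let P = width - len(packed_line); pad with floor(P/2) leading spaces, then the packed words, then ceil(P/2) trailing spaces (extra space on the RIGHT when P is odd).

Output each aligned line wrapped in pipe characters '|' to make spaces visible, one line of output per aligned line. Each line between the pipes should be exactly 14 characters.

Line 1: ['glass', 'water'] (min_width=11, slack=3)
Line 2: ['tired', 'memory'] (min_width=12, slack=2)
Line 3: ['oats', 'laser'] (min_width=10, slack=4)
Line 4: ['program', 'cat'] (min_width=11, slack=3)
Line 5: ['make', 'language'] (min_width=13, slack=1)
Line 6: ['banana', 'wind', 'of'] (min_width=14, slack=0)
Line 7: ['curtain', 'play'] (min_width=12, slack=2)

Answer: | glass water  |
| tired memory |
|  oats laser  |
| program cat  |
|make language |
|banana wind of|
| curtain play |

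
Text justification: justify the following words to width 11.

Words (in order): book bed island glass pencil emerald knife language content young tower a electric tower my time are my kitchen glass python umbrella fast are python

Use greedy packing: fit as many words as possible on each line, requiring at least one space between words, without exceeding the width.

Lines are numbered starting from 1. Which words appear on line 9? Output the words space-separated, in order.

Line 1: ['book', 'bed'] (min_width=8, slack=3)
Line 2: ['island'] (min_width=6, slack=5)
Line 3: ['glass'] (min_width=5, slack=6)
Line 4: ['pencil'] (min_width=6, slack=5)
Line 5: ['emerald'] (min_width=7, slack=4)
Line 6: ['knife'] (min_width=5, slack=6)
Line 7: ['language'] (min_width=8, slack=3)
Line 8: ['content'] (min_width=7, slack=4)
Line 9: ['young', 'tower'] (min_width=11, slack=0)
Line 10: ['a', 'electric'] (min_width=10, slack=1)
Line 11: ['tower', 'my'] (min_width=8, slack=3)
Line 12: ['time', 'are', 'my'] (min_width=11, slack=0)
Line 13: ['kitchen'] (min_width=7, slack=4)
Line 14: ['glass'] (min_width=5, slack=6)
Line 15: ['python'] (min_width=6, slack=5)
Line 16: ['umbrella'] (min_width=8, slack=3)
Line 17: ['fast', 'are'] (min_width=8, slack=3)
Line 18: ['python'] (min_width=6, slack=5)

Answer: young tower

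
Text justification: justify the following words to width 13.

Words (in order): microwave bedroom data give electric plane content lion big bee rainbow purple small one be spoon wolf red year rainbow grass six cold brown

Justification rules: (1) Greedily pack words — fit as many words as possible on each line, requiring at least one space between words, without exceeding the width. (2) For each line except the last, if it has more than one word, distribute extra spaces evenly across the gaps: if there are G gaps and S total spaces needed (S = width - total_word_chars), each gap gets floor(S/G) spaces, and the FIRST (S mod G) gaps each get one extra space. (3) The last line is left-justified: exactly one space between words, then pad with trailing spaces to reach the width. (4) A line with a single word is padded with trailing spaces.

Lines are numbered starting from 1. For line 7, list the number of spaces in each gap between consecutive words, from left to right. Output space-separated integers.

Line 1: ['microwave'] (min_width=9, slack=4)
Line 2: ['bedroom', 'data'] (min_width=12, slack=1)
Line 3: ['give', 'electric'] (min_width=13, slack=0)
Line 4: ['plane', 'content'] (min_width=13, slack=0)
Line 5: ['lion', 'big', 'bee'] (min_width=12, slack=1)
Line 6: ['rainbow'] (min_width=7, slack=6)
Line 7: ['purple', 'small'] (min_width=12, slack=1)
Line 8: ['one', 'be', 'spoon'] (min_width=12, slack=1)
Line 9: ['wolf', 'red', 'year'] (min_width=13, slack=0)
Line 10: ['rainbow', 'grass'] (min_width=13, slack=0)
Line 11: ['six', 'cold'] (min_width=8, slack=5)
Line 12: ['brown'] (min_width=5, slack=8)

Answer: 2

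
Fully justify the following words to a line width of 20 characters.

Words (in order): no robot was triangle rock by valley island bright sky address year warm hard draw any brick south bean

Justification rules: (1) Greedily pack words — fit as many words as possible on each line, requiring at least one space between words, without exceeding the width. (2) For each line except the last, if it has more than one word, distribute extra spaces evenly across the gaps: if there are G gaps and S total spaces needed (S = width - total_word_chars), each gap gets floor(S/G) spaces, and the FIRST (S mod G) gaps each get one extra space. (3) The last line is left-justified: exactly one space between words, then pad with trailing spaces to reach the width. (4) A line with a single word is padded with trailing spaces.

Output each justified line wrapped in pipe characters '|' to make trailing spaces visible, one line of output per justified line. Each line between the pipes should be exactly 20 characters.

Line 1: ['no', 'robot', 'was'] (min_width=12, slack=8)
Line 2: ['triangle', 'rock', 'by'] (min_width=16, slack=4)
Line 3: ['valley', 'island', 'bright'] (min_width=20, slack=0)
Line 4: ['sky', 'address', 'year'] (min_width=16, slack=4)
Line 5: ['warm', 'hard', 'draw', 'any'] (min_width=18, slack=2)
Line 6: ['brick', 'south', 'bean'] (min_width=16, slack=4)

Answer: |no     robot     was|
|triangle   rock   by|
|valley island bright|
|sky   address   year|
|warm  hard  draw any|
|brick south bean    |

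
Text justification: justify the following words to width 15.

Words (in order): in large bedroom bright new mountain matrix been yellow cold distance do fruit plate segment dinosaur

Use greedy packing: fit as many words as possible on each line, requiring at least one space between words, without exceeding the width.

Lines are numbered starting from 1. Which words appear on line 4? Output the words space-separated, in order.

Line 1: ['in', 'large'] (min_width=8, slack=7)
Line 2: ['bedroom', 'bright'] (min_width=14, slack=1)
Line 3: ['new', 'mountain'] (min_width=12, slack=3)
Line 4: ['matrix', 'been'] (min_width=11, slack=4)
Line 5: ['yellow', 'cold'] (min_width=11, slack=4)
Line 6: ['distance', 'do'] (min_width=11, slack=4)
Line 7: ['fruit', 'plate'] (min_width=11, slack=4)
Line 8: ['segment'] (min_width=7, slack=8)
Line 9: ['dinosaur'] (min_width=8, slack=7)

Answer: matrix been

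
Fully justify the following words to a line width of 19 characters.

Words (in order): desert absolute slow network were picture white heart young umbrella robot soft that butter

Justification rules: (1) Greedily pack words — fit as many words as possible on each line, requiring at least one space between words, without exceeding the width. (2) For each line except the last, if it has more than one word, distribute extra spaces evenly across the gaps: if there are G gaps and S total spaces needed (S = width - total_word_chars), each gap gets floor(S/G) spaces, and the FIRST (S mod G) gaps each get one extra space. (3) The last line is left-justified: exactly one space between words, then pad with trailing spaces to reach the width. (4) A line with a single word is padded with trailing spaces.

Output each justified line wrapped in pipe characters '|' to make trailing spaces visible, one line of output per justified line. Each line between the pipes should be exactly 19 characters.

Line 1: ['desert', 'absolute'] (min_width=15, slack=4)
Line 2: ['slow', 'network', 'were'] (min_width=17, slack=2)
Line 3: ['picture', 'white', 'heart'] (min_width=19, slack=0)
Line 4: ['young', 'umbrella'] (min_width=14, slack=5)
Line 5: ['robot', 'soft', 'that'] (min_width=15, slack=4)
Line 6: ['butter'] (min_width=6, slack=13)

Answer: |desert     absolute|
|slow  network  were|
|picture white heart|
|young      umbrella|
|robot   soft   that|
|butter             |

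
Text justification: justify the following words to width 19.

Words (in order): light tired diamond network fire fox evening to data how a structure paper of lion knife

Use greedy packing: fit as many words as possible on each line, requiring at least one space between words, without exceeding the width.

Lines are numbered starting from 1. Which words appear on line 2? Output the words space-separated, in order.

Line 1: ['light', 'tired', 'diamond'] (min_width=19, slack=0)
Line 2: ['network', 'fire', 'fox'] (min_width=16, slack=3)
Line 3: ['evening', 'to', 'data', 'how'] (min_width=19, slack=0)
Line 4: ['a', 'structure', 'paper'] (min_width=17, slack=2)
Line 5: ['of', 'lion', 'knife'] (min_width=13, slack=6)

Answer: network fire fox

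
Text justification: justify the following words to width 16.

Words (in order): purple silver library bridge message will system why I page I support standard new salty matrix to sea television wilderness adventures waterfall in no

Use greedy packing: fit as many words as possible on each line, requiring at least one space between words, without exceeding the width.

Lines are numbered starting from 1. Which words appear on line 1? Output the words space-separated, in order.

Answer: purple silver

Derivation:
Line 1: ['purple', 'silver'] (min_width=13, slack=3)
Line 2: ['library', 'bridge'] (min_width=14, slack=2)
Line 3: ['message', 'will'] (min_width=12, slack=4)
Line 4: ['system', 'why', 'I'] (min_width=12, slack=4)
Line 5: ['page', 'I', 'support'] (min_width=14, slack=2)
Line 6: ['standard', 'new'] (min_width=12, slack=4)
Line 7: ['salty', 'matrix', 'to'] (min_width=15, slack=1)
Line 8: ['sea', 'television'] (min_width=14, slack=2)
Line 9: ['wilderness'] (min_width=10, slack=6)
Line 10: ['adventures'] (min_width=10, slack=6)
Line 11: ['waterfall', 'in', 'no'] (min_width=15, slack=1)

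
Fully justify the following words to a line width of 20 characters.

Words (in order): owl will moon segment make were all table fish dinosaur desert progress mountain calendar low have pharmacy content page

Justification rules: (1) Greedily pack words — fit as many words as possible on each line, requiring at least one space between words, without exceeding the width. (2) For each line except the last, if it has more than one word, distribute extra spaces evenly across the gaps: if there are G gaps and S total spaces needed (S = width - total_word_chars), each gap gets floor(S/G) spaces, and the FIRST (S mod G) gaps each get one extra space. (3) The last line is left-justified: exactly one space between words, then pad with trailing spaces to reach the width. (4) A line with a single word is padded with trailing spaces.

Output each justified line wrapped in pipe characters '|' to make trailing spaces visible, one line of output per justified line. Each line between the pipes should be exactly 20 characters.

Line 1: ['owl', 'will', 'moon'] (min_width=13, slack=7)
Line 2: ['segment', 'make', 'were'] (min_width=17, slack=3)
Line 3: ['all', 'table', 'fish'] (min_width=14, slack=6)
Line 4: ['dinosaur', 'desert'] (min_width=15, slack=5)
Line 5: ['progress', 'mountain'] (min_width=17, slack=3)
Line 6: ['calendar', 'low', 'have'] (min_width=17, slack=3)
Line 7: ['pharmacy', 'content'] (min_width=16, slack=4)
Line 8: ['page'] (min_width=4, slack=16)

Answer: |owl     will    moon|
|segment   make  were|
|all    table    fish|
|dinosaur      desert|
|progress    mountain|
|calendar   low  have|
|pharmacy     content|
|page                |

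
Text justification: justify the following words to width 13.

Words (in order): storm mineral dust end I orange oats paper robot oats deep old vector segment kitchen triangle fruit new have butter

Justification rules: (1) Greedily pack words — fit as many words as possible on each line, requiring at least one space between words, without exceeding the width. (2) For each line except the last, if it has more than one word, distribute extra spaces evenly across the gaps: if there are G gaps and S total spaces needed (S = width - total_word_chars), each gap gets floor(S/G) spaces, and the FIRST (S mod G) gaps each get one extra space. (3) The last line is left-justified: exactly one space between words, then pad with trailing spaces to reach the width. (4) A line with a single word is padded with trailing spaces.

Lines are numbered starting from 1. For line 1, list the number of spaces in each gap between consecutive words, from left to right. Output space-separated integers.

Line 1: ['storm', 'mineral'] (min_width=13, slack=0)
Line 2: ['dust', 'end', 'I'] (min_width=10, slack=3)
Line 3: ['orange', 'oats'] (min_width=11, slack=2)
Line 4: ['paper', 'robot'] (min_width=11, slack=2)
Line 5: ['oats', 'deep', 'old'] (min_width=13, slack=0)
Line 6: ['vector'] (min_width=6, slack=7)
Line 7: ['segment'] (min_width=7, slack=6)
Line 8: ['kitchen'] (min_width=7, slack=6)
Line 9: ['triangle'] (min_width=8, slack=5)
Line 10: ['fruit', 'new'] (min_width=9, slack=4)
Line 11: ['have', 'butter'] (min_width=11, slack=2)

Answer: 1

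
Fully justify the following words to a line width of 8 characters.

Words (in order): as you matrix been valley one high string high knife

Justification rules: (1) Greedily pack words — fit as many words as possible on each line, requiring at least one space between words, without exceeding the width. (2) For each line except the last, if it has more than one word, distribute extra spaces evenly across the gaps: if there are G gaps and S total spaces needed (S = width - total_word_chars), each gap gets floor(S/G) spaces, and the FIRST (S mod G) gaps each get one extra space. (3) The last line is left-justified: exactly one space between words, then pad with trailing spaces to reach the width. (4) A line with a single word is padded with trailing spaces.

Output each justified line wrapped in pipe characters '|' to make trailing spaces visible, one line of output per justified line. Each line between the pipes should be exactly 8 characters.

Line 1: ['as', 'you'] (min_width=6, slack=2)
Line 2: ['matrix'] (min_width=6, slack=2)
Line 3: ['been'] (min_width=4, slack=4)
Line 4: ['valley'] (min_width=6, slack=2)
Line 5: ['one', 'high'] (min_width=8, slack=0)
Line 6: ['string'] (min_width=6, slack=2)
Line 7: ['high'] (min_width=4, slack=4)
Line 8: ['knife'] (min_width=5, slack=3)

Answer: |as   you|
|matrix  |
|been    |
|valley  |
|one high|
|string  |
|high    |
|knife   |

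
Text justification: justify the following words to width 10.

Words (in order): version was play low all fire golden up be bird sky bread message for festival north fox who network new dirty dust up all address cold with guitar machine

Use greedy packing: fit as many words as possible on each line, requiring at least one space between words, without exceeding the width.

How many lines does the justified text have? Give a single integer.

Line 1: ['version'] (min_width=7, slack=3)
Line 2: ['was', 'play'] (min_width=8, slack=2)
Line 3: ['low', 'all'] (min_width=7, slack=3)
Line 4: ['fire'] (min_width=4, slack=6)
Line 5: ['golden', 'up'] (min_width=9, slack=1)
Line 6: ['be', 'bird'] (min_width=7, slack=3)
Line 7: ['sky', 'bread'] (min_width=9, slack=1)
Line 8: ['message'] (min_width=7, slack=3)
Line 9: ['for'] (min_width=3, slack=7)
Line 10: ['festival'] (min_width=8, slack=2)
Line 11: ['north', 'fox'] (min_width=9, slack=1)
Line 12: ['who'] (min_width=3, slack=7)
Line 13: ['network'] (min_width=7, slack=3)
Line 14: ['new', 'dirty'] (min_width=9, slack=1)
Line 15: ['dust', 'up'] (min_width=7, slack=3)
Line 16: ['all'] (min_width=3, slack=7)
Line 17: ['address'] (min_width=7, slack=3)
Line 18: ['cold', 'with'] (min_width=9, slack=1)
Line 19: ['guitar'] (min_width=6, slack=4)
Line 20: ['machine'] (min_width=7, slack=3)
Total lines: 20

Answer: 20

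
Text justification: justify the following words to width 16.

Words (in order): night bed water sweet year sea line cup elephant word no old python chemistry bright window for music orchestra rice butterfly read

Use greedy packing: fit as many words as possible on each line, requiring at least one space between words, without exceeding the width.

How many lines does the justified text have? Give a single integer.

Answer: 9

Derivation:
Line 1: ['night', 'bed', 'water'] (min_width=15, slack=1)
Line 2: ['sweet', 'year', 'sea'] (min_width=14, slack=2)
Line 3: ['line', 'cup'] (min_width=8, slack=8)
Line 4: ['elephant', 'word', 'no'] (min_width=16, slack=0)
Line 5: ['old', 'python'] (min_width=10, slack=6)
Line 6: ['chemistry', 'bright'] (min_width=16, slack=0)
Line 7: ['window', 'for', 'music'] (min_width=16, slack=0)
Line 8: ['orchestra', 'rice'] (min_width=14, slack=2)
Line 9: ['butterfly', 'read'] (min_width=14, slack=2)
Total lines: 9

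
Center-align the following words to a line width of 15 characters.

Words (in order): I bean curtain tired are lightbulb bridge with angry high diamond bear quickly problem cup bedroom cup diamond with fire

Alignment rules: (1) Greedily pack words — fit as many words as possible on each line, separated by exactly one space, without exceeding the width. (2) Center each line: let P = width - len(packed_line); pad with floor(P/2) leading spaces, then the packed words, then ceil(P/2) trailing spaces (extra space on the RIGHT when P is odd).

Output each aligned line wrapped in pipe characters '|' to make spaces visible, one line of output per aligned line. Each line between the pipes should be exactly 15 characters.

Answer: |I bean curtain |
|   tired are   |
|   lightbulb   |
|  bridge with  |
|  angry high   |
| diamond bear  |
|quickly problem|
|cup bedroom cup|
| diamond with  |
|     fire      |

Derivation:
Line 1: ['I', 'bean', 'curtain'] (min_width=14, slack=1)
Line 2: ['tired', 'are'] (min_width=9, slack=6)
Line 3: ['lightbulb'] (min_width=9, slack=6)
Line 4: ['bridge', 'with'] (min_width=11, slack=4)
Line 5: ['angry', 'high'] (min_width=10, slack=5)
Line 6: ['diamond', 'bear'] (min_width=12, slack=3)
Line 7: ['quickly', 'problem'] (min_width=15, slack=0)
Line 8: ['cup', 'bedroom', 'cup'] (min_width=15, slack=0)
Line 9: ['diamond', 'with'] (min_width=12, slack=3)
Line 10: ['fire'] (min_width=4, slack=11)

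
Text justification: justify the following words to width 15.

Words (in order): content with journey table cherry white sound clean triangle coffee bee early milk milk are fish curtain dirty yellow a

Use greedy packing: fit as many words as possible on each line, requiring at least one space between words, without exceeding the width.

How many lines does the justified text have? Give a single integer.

Line 1: ['content', 'with'] (min_width=12, slack=3)
Line 2: ['journey', 'table'] (min_width=13, slack=2)
Line 3: ['cherry', 'white'] (min_width=12, slack=3)
Line 4: ['sound', 'clean'] (min_width=11, slack=4)
Line 5: ['triangle', 'coffee'] (min_width=15, slack=0)
Line 6: ['bee', 'early', 'milk'] (min_width=14, slack=1)
Line 7: ['milk', 'are', 'fish'] (min_width=13, slack=2)
Line 8: ['curtain', 'dirty'] (min_width=13, slack=2)
Line 9: ['yellow', 'a'] (min_width=8, slack=7)
Total lines: 9

Answer: 9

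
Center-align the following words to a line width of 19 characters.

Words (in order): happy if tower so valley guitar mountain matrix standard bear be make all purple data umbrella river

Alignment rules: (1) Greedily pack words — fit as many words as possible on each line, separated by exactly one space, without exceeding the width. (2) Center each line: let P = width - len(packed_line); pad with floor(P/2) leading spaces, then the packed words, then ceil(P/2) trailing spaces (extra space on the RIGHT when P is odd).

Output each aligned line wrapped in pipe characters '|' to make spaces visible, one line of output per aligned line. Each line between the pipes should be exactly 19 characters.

Line 1: ['happy', 'if', 'tower', 'so'] (min_width=17, slack=2)
Line 2: ['valley', 'guitar'] (min_width=13, slack=6)
Line 3: ['mountain', 'matrix'] (min_width=15, slack=4)
Line 4: ['standard', 'bear', 'be'] (min_width=16, slack=3)
Line 5: ['make', 'all', 'purple'] (min_width=15, slack=4)
Line 6: ['data', 'umbrella', 'river'] (min_width=19, slack=0)

Answer: | happy if tower so |
|   valley guitar   |
|  mountain matrix  |
| standard bear be  |
|  make all purple  |
|data umbrella river|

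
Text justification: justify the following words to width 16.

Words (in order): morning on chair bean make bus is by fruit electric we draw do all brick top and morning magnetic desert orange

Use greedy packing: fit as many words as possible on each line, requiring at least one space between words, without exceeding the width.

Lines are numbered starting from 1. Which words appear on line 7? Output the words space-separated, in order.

Line 1: ['morning', 'on', 'chair'] (min_width=16, slack=0)
Line 2: ['bean', 'make', 'bus', 'is'] (min_width=16, slack=0)
Line 3: ['by', 'fruit'] (min_width=8, slack=8)
Line 4: ['electric', 'we', 'draw'] (min_width=16, slack=0)
Line 5: ['do', 'all', 'brick', 'top'] (min_width=16, slack=0)
Line 6: ['and', 'morning'] (min_width=11, slack=5)
Line 7: ['magnetic', 'desert'] (min_width=15, slack=1)
Line 8: ['orange'] (min_width=6, slack=10)

Answer: magnetic desert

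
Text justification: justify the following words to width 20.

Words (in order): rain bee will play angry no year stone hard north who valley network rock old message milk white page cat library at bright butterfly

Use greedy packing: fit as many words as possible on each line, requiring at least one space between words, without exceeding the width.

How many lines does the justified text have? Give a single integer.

Answer: 8

Derivation:
Line 1: ['rain', 'bee', 'will', 'play'] (min_width=18, slack=2)
Line 2: ['angry', 'no', 'year', 'stone'] (min_width=19, slack=1)
Line 3: ['hard', 'north', 'who'] (min_width=14, slack=6)
Line 4: ['valley', 'network', 'rock'] (min_width=19, slack=1)
Line 5: ['old', 'message', 'milk'] (min_width=16, slack=4)
Line 6: ['white', 'page', 'cat'] (min_width=14, slack=6)
Line 7: ['library', 'at', 'bright'] (min_width=17, slack=3)
Line 8: ['butterfly'] (min_width=9, slack=11)
Total lines: 8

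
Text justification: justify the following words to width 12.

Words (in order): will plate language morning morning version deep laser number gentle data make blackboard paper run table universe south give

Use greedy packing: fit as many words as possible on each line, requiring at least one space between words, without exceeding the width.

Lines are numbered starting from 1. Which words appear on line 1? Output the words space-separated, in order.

Line 1: ['will', 'plate'] (min_width=10, slack=2)
Line 2: ['language'] (min_width=8, slack=4)
Line 3: ['morning'] (min_width=7, slack=5)
Line 4: ['morning'] (min_width=7, slack=5)
Line 5: ['version', 'deep'] (min_width=12, slack=0)
Line 6: ['laser', 'number'] (min_width=12, slack=0)
Line 7: ['gentle', 'data'] (min_width=11, slack=1)
Line 8: ['make'] (min_width=4, slack=8)
Line 9: ['blackboard'] (min_width=10, slack=2)
Line 10: ['paper', 'run'] (min_width=9, slack=3)
Line 11: ['table'] (min_width=5, slack=7)
Line 12: ['universe'] (min_width=8, slack=4)
Line 13: ['south', 'give'] (min_width=10, slack=2)

Answer: will plate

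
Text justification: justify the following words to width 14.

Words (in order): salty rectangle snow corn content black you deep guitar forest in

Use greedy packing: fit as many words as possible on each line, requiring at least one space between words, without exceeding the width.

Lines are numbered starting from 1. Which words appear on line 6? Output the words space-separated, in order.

Line 1: ['salty'] (min_width=5, slack=9)
Line 2: ['rectangle', 'snow'] (min_width=14, slack=0)
Line 3: ['corn', 'content'] (min_width=12, slack=2)
Line 4: ['black', 'you', 'deep'] (min_width=14, slack=0)
Line 5: ['guitar', 'forest'] (min_width=13, slack=1)
Line 6: ['in'] (min_width=2, slack=12)

Answer: in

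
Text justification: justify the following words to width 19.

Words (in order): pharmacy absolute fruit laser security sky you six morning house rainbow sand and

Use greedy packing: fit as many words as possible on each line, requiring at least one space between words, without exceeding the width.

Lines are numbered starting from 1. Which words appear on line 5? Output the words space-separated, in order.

Line 1: ['pharmacy', 'absolute'] (min_width=17, slack=2)
Line 2: ['fruit', 'laser'] (min_width=11, slack=8)
Line 3: ['security', 'sky', 'you'] (min_width=16, slack=3)
Line 4: ['six', 'morning', 'house'] (min_width=17, slack=2)
Line 5: ['rainbow', 'sand', 'and'] (min_width=16, slack=3)

Answer: rainbow sand and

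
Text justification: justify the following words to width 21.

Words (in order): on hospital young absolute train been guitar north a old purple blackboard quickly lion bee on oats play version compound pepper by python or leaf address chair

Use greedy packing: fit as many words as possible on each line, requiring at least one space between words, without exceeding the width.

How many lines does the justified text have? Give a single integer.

Line 1: ['on', 'hospital', 'young'] (min_width=17, slack=4)
Line 2: ['absolute', 'train', 'been'] (min_width=19, slack=2)
Line 3: ['guitar', 'north', 'a', 'old'] (min_width=18, slack=3)
Line 4: ['purple', 'blackboard'] (min_width=17, slack=4)
Line 5: ['quickly', 'lion', 'bee', 'on'] (min_width=19, slack=2)
Line 6: ['oats', 'play', 'version'] (min_width=17, slack=4)
Line 7: ['compound', 'pepper', 'by'] (min_width=18, slack=3)
Line 8: ['python', 'or', 'leaf'] (min_width=14, slack=7)
Line 9: ['address', 'chair'] (min_width=13, slack=8)
Total lines: 9

Answer: 9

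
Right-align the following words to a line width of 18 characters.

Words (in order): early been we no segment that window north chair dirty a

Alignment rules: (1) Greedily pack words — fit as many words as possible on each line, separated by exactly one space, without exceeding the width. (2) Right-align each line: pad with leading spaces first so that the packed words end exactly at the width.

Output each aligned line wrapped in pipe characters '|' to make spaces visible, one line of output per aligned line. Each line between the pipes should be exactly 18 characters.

Answer: |  early been we no|
|      segment that|
|window north chair|
|           dirty a|

Derivation:
Line 1: ['early', 'been', 'we', 'no'] (min_width=16, slack=2)
Line 2: ['segment', 'that'] (min_width=12, slack=6)
Line 3: ['window', 'north', 'chair'] (min_width=18, slack=0)
Line 4: ['dirty', 'a'] (min_width=7, slack=11)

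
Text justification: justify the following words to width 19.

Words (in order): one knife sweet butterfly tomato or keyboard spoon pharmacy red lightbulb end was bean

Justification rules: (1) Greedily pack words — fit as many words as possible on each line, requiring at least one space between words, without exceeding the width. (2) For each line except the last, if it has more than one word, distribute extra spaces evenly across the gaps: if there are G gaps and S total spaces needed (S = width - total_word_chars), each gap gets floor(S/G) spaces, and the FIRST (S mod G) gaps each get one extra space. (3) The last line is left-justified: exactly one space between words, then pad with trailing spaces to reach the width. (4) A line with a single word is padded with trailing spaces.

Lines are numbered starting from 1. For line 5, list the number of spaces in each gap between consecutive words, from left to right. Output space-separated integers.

Line 1: ['one', 'knife', 'sweet'] (min_width=15, slack=4)
Line 2: ['butterfly', 'tomato', 'or'] (min_width=19, slack=0)
Line 3: ['keyboard', 'spoon'] (min_width=14, slack=5)
Line 4: ['pharmacy', 'red'] (min_width=12, slack=7)
Line 5: ['lightbulb', 'end', 'was'] (min_width=17, slack=2)
Line 6: ['bean'] (min_width=4, slack=15)

Answer: 2 2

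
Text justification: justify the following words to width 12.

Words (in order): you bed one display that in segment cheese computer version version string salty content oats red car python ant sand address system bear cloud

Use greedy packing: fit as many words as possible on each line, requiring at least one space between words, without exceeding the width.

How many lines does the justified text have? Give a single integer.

Line 1: ['you', 'bed', 'one'] (min_width=11, slack=1)
Line 2: ['display', 'that'] (min_width=12, slack=0)
Line 3: ['in', 'segment'] (min_width=10, slack=2)
Line 4: ['cheese'] (min_width=6, slack=6)
Line 5: ['computer'] (min_width=8, slack=4)
Line 6: ['version'] (min_width=7, slack=5)
Line 7: ['version'] (min_width=7, slack=5)
Line 8: ['string', 'salty'] (min_width=12, slack=0)
Line 9: ['content', 'oats'] (min_width=12, slack=0)
Line 10: ['red', 'car'] (min_width=7, slack=5)
Line 11: ['python', 'ant'] (min_width=10, slack=2)
Line 12: ['sand', 'address'] (min_width=12, slack=0)
Line 13: ['system', 'bear'] (min_width=11, slack=1)
Line 14: ['cloud'] (min_width=5, slack=7)
Total lines: 14

Answer: 14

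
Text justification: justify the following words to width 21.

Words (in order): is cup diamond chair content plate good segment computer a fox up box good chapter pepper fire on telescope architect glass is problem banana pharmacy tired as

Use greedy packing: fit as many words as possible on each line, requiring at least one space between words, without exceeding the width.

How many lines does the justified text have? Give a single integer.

Answer: 9

Derivation:
Line 1: ['is', 'cup', 'diamond', 'chair'] (min_width=20, slack=1)
Line 2: ['content', 'plate', 'good'] (min_width=18, slack=3)
Line 3: ['segment', 'computer', 'a'] (min_width=18, slack=3)
Line 4: ['fox', 'up', 'box', 'good'] (min_width=15, slack=6)
Line 5: ['chapter', 'pepper', 'fire'] (min_width=19, slack=2)
Line 6: ['on', 'telescope'] (min_width=12, slack=9)
Line 7: ['architect', 'glass', 'is'] (min_width=18, slack=3)
Line 8: ['problem', 'banana'] (min_width=14, slack=7)
Line 9: ['pharmacy', 'tired', 'as'] (min_width=17, slack=4)
Total lines: 9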